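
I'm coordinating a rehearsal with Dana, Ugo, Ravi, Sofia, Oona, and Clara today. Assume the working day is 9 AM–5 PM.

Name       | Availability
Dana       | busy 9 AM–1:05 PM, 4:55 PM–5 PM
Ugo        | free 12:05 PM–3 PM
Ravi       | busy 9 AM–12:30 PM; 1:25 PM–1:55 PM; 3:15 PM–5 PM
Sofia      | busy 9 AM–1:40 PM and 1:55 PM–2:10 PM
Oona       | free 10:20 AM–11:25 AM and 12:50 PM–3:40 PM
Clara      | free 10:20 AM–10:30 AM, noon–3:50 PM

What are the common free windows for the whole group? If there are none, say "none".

Dana free: 13:05-16:55 (invert busy blocks within the working day).
Ugo free: 12:05-15:00.
Ravi free: 12:30-13:25, 13:55-15:15 (invert busy blocks within the working day).
Sofia free: 13:40-13:55, 14:10-17:00 (invert busy blocks within the working day).
Oona free: 10:20-11:25, 12:50-15:40.
Clara free: 10:20-10:30, 12:00-15:50.
Dana ∩ Ugo: 13:05-15:00.
Dana ∩ Ugo ∩ Ravi: 13:05-13:25, 13:55-15:00.
Dana ∩ Ugo ∩ Ravi ∩ Sofia: 14:10-15:00.
Dana ∩ Ugo ∩ Ravi ∩ Sofia ∩ Oona: 14:10-15:00.
Dana ∩ Ugo ∩ Ravi ∩ Sofia ∩ Oona ∩ Clara: 14:10-15:00.
So the common availability across everyone is 14:10-15:00.

14:10-15:00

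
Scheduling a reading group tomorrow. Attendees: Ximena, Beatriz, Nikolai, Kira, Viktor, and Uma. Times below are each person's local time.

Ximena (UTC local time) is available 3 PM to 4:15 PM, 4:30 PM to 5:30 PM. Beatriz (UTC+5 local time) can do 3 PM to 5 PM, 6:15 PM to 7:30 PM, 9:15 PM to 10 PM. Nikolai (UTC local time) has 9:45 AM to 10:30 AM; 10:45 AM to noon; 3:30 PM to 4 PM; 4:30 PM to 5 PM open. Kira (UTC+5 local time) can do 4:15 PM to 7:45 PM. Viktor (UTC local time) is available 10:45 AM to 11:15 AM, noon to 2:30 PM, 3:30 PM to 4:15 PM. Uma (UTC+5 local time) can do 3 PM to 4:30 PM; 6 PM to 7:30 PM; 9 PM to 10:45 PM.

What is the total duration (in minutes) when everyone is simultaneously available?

0

Ximena in UTC: 15:00-16:15, 16:30-17:30.
Beatriz in UTC: 10:00-12:00, 13:15-14:30, 16:15-17:00 (subtract 5h to convert from UTC+5).
Nikolai in UTC: 09:45-10:30, 10:45-12:00, 15:30-16:00, 16:30-17:00.
Kira in UTC: 11:15-14:45 (subtract 5h to convert from UTC+5).
Viktor in UTC: 10:45-11:15, 12:00-14:30, 15:30-16:15.
Uma in UTC: 10:00-11:30, 13:00-14:30, 16:00-17:45 (subtract 5h to convert from UTC+5).
Ximena ∩ Beatriz: 16:30-17:00.
Ximena ∩ Beatriz ∩ Nikolai: 16:30-17:00.
Ximena ∩ Beatriz ∩ Nikolai ∩ Kira: ∅.
Ximena ∩ Beatriz ∩ Nikolai ∩ Kira ∩ Viktor: ∅.
Ximena ∩ Beatriz ∩ Nikolai ∩ Kira ∩ Viktor ∩ Uma: ∅.
There is no time when everyone is free.
There is no common window, so the total is 0 minutes.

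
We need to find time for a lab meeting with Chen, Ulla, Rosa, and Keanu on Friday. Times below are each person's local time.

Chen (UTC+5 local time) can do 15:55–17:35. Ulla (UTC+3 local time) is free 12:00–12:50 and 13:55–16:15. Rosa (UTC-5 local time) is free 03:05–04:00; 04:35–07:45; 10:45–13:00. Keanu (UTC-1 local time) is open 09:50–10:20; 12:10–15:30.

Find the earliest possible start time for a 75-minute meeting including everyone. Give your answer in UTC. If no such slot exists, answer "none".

Chen in UTC: 10:55-12:35 (subtract 5h to convert from UTC+5).
Ulla in UTC: 09:00-09:50, 10:55-13:15 (subtract 3h to convert from UTC+3).
Rosa in UTC: 08:05-09:00, 09:35-12:45, 15:45-18:00 (add 5h to convert from UTC-5).
Keanu in UTC: 10:50-11:20, 13:10-16:30 (add 1h to convert from UTC-1).
Chen ∩ Ulla: 10:55-12:35.
Chen ∩ Ulla ∩ Rosa: 10:55-12:35.
Chen ∩ Ulla ∩ Rosa ∩ Keanu: 10:55-11:20.
No common window is at least 75 minutes long.

none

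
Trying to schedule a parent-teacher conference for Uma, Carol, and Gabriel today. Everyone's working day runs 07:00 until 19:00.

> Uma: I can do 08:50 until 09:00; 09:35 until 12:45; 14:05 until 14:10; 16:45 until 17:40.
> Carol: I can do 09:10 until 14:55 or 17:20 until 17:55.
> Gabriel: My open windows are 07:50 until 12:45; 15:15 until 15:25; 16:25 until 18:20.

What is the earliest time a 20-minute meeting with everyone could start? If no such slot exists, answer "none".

Uma ∩ Carol: 09:35-12:45, 14:05-14:10, 17:20-17:40.
Uma ∩ Carol ∩ Gabriel: 09:35-12:45, 17:20-17:40.
So the common availability across everyone is 09:35-12:45, 17:20-17:40.
The first common window of at least 20 minutes is 09:35-12:45, so the earliest start is 09:35.

09:35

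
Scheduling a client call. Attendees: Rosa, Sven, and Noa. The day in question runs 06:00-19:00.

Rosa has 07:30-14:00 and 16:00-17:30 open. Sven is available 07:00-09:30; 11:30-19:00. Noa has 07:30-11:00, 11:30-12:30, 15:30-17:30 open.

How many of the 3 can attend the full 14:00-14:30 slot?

Sven can make the full 14:00-14:30 slot — that's 1.

1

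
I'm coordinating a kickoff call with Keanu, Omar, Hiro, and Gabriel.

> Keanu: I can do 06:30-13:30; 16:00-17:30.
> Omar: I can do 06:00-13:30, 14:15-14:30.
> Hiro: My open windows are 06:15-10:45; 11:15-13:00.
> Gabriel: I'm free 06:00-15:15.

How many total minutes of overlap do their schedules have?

Keanu ∩ Omar: 06:30-13:30.
Keanu ∩ Omar ∩ Hiro: 06:30-10:45, 11:15-13:00.
Keanu ∩ Omar ∩ Hiro ∩ Gabriel: 06:30-10:45, 11:15-13:00.
Summing the common windows: 255 + 105 = 360 minutes.

360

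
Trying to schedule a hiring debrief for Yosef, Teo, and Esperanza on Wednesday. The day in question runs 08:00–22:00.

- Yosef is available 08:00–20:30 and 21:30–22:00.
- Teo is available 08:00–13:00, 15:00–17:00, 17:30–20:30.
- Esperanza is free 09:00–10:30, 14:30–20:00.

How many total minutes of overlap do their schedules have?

Yosef ∩ Teo: 08:00-13:00, 15:00-17:00, 17:30-20:30.
Yosef ∩ Teo ∩ Esperanza: 09:00-10:30, 15:00-17:00, 17:30-20:00.
Summing the common windows: 90 + 120 + 150 = 360 minutes.

360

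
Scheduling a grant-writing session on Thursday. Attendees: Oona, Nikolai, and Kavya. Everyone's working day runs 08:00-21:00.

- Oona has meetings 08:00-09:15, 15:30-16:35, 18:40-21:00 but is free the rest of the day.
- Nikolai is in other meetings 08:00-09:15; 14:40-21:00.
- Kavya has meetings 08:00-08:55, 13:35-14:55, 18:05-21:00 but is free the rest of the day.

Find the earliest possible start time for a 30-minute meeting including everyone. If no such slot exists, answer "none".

09:15

Oona free: 09:15-15:30, 16:35-18:40 (invert busy blocks within the working day).
Nikolai free: 09:15-14:40 (invert busy blocks within the working day).
Kavya free: 08:55-13:35, 14:55-18:05 (invert busy blocks within the working day).
Oona ∩ Nikolai: 09:15-14:40.
Oona ∩ Nikolai ∩ Kavya: 09:15-13:35.
The first common window of at least 30 minutes is 09:15-13:35, so the earliest start is 09:15.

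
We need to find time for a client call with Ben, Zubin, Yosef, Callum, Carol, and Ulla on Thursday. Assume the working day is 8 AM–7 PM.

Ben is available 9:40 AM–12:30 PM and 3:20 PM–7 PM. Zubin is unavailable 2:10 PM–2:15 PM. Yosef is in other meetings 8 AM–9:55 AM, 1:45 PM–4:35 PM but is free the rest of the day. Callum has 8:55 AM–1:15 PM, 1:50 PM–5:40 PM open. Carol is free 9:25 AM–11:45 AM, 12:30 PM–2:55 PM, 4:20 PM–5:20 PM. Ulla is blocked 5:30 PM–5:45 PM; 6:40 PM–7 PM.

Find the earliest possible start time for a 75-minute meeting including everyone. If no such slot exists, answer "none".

Ben free: 09:40-12:30, 15:20-19:00.
Zubin free: 08:00-14:10, 14:15-19:00 (invert busy blocks within the working day).
Yosef free: 09:55-13:45, 16:35-19:00 (invert busy blocks within the working day).
Callum free: 08:55-13:15, 13:50-17:40.
Carol free: 09:25-11:45, 12:30-14:55, 16:20-17:20.
Ulla free: 08:00-17:30, 17:45-18:40 (invert busy blocks within the working day).
Ben ∩ Zubin: 09:40-12:30, 15:20-19:00.
Ben ∩ Zubin ∩ Yosef: 09:55-12:30, 16:35-19:00.
Ben ∩ Zubin ∩ Yosef ∩ Callum: 09:55-12:30, 16:35-17:40.
Ben ∩ Zubin ∩ Yosef ∩ Callum ∩ Carol: 09:55-11:45, 16:35-17:20.
Ben ∩ Zubin ∩ Yosef ∩ Callum ∩ Carol ∩ Ulla: 09:55-11:45, 16:35-17:20.
Those are the intersection windows.
The first common window of at least 75 minutes is 09:55-11:45, so the earliest start is 09:55.

09:55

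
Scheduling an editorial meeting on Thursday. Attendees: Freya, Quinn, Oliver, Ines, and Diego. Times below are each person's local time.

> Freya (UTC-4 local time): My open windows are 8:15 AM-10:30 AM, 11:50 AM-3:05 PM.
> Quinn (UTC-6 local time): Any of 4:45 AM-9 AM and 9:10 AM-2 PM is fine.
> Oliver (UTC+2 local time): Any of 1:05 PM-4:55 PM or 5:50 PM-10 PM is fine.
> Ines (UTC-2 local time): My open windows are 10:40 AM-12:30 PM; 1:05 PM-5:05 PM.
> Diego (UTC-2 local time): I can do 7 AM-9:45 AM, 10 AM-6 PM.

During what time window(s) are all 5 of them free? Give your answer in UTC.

12:40-14:30, 15:50-19:05

Freya in UTC: 12:15-14:30, 15:50-19:05 (add 4h to convert from UTC-4).
Quinn in UTC: 10:45-15:00, 15:10-20:00 (add 6h to convert from UTC-6).
Oliver in UTC: 11:05-14:55, 15:50-20:00 (subtract 2h to convert from UTC+2).
Ines in UTC: 12:40-14:30, 15:05-19:05 (add 2h to convert from UTC-2).
Diego in UTC: 09:00-11:45, 12:00-20:00 (add 2h to convert from UTC-2).
Freya ∩ Quinn: 12:15-14:30, 15:50-19:05.
Freya ∩ Quinn ∩ Oliver: 12:15-14:30, 15:50-19:05.
Freya ∩ Quinn ∩ Oliver ∩ Ines: 12:40-14:30, 15:50-19:05.
Freya ∩ Quinn ∩ Oliver ∩ Ines ∩ Diego: 12:40-14:30, 15:50-19:05.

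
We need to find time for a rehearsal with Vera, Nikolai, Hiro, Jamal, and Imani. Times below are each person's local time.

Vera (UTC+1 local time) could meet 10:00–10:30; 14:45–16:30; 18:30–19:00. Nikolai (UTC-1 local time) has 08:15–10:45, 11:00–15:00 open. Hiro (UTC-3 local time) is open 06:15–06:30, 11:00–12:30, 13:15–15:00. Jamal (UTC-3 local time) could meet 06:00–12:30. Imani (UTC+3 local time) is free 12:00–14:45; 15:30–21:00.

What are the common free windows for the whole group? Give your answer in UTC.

Vera in UTC: 09:00-09:30, 13:45-15:30, 17:30-18:00 (subtract 1h to convert from UTC+1).
Nikolai in UTC: 09:15-11:45, 12:00-16:00 (add 1h to convert from UTC-1).
Hiro in UTC: 09:15-09:30, 14:00-15:30, 16:15-18:00 (add 3h to convert from UTC-3).
Jamal in UTC: 09:00-15:30 (add 3h to convert from UTC-3).
Imani in UTC: 09:00-11:45, 12:30-18:00 (subtract 3h to convert from UTC+3).
Vera ∩ Nikolai: 09:15-09:30, 13:45-15:30.
Vera ∩ Nikolai ∩ Hiro: 09:15-09:30, 14:00-15:30.
Vera ∩ Nikolai ∩ Hiro ∩ Jamal: 09:15-09:30, 14:00-15:30.
Vera ∩ Nikolai ∩ Hiro ∩ Jamal ∩ Imani: 09:15-09:30, 14:00-15:30.
Those are the intersection windows.

09:15-09:30, 14:00-15:30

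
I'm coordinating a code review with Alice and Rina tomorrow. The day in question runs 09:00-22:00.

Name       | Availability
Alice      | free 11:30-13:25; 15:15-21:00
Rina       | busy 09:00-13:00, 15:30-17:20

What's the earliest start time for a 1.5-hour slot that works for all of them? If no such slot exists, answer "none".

Alice free: 11:30-13:25, 15:15-21:00.
Rina free: 13:00-15:30, 17:20-22:00 (invert busy blocks within the working day).
Alice ∩ Rina: 13:00-13:25, 15:15-15:30, 17:20-21:00.
The first common window of at least 90 minutes is 17:20-21:00, so the earliest start is 17:20.

17:20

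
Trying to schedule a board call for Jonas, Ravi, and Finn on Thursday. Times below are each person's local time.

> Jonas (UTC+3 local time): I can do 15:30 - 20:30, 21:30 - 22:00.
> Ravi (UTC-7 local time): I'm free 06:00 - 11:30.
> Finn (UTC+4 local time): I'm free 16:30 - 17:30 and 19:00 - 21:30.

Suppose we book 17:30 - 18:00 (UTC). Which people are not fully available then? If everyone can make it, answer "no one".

Finn, Jonas

Jonas in UTC: 12:30-17:30, 18:30-19:00 (subtract 3h to convert from UTC+3).
Ravi in UTC: 13:00-18:30 (add 7h to convert from UTC-7).
Finn in UTC: 12:30-13:30, 15:00-17:30 (subtract 4h to convert from UTC+4).
Jonas: not fully free for 17:30-18:00. Ravi: free for 17:30-18:00. Finn: not fully free for 17:30-18:00.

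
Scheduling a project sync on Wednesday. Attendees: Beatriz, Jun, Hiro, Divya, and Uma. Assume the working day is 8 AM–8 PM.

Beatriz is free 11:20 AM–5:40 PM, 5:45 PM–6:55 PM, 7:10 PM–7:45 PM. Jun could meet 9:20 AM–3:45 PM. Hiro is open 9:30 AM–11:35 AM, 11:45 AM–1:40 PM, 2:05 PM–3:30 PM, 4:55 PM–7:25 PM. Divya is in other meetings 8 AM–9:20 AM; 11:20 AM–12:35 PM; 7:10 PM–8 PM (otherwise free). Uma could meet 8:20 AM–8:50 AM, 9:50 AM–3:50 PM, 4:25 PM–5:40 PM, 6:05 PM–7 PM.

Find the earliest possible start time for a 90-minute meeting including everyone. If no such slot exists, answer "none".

Beatriz free: 11:20-17:40, 17:45-18:55, 19:10-19:45.
Jun free: 09:20-15:45.
Hiro free: 09:30-11:35, 11:45-13:40, 14:05-15:30, 16:55-19:25.
Divya free: 09:20-11:20, 12:35-19:10 (invert busy blocks within the working day).
Uma free: 08:20-08:50, 09:50-15:50, 16:25-17:40, 18:05-19:00.
Beatriz ∩ Jun: 11:20-15:45.
Beatriz ∩ Jun ∩ Hiro: 11:20-11:35, 11:45-13:40, 14:05-15:30.
Beatriz ∩ Jun ∩ Hiro ∩ Divya: 12:35-13:40, 14:05-15:30.
Beatriz ∩ Jun ∩ Hiro ∩ Divya ∩ Uma: 12:35-13:40, 14:05-15:30.
So the common availability across everyone is 12:35-13:40, 14:05-15:30.
No common window is at least 90 minutes long.

none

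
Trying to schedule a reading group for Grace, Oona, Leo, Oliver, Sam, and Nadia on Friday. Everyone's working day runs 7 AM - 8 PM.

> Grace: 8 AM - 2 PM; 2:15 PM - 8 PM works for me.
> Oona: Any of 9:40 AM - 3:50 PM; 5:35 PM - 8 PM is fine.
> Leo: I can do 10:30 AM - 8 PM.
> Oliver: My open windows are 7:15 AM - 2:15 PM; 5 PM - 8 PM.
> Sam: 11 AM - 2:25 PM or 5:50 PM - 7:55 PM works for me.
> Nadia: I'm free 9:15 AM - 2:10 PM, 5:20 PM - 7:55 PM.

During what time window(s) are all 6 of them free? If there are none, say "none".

11:00-14:00, 17:50-19:55

Grace ∩ Oona: 09:40-14:00, 14:15-15:50, 17:35-20:00.
Grace ∩ Oona ∩ Leo: 10:30-14:00, 14:15-15:50, 17:35-20:00.
Grace ∩ Oona ∩ Leo ∩ Oliver: 10:30-14:00, 17:35-20:00.
Grace ∩ Oona ∩ Leo ∩ Oliver ∩ Sam: 11:00-14:00, 17:50-19:55.
Grace ∩ Oona ∩ Leo ∩ Oliver ∩ Sam ∩ Nadia: 11:00-14:00, 17:50-19:55.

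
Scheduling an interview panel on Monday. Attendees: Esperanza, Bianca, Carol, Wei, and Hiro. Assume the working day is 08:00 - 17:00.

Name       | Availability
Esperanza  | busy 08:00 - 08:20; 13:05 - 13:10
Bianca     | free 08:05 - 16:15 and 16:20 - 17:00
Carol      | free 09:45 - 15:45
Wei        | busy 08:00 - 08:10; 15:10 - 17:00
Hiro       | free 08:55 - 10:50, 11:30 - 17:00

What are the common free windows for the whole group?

09:45-10:50, 11:30-13:05, 13:10-15:10

Esperanza free: 08:20-13:05, 13:10-17:00 (invert busy blocks within the working day).
Bianca free: 08:05-16:15, 16:20-17:00.
Carol free: 09:45-15:45.
Wei free: 08:10-15:10 (invert busy blocks within the working day).
Hiro free: 08:55-10:50, 11:30-17:00.
Esperanza ∩ Bianca: 08:20-13:05, 13:10-16:15, 16:20-17:00.
Esperanza ∩ Bianca ∩ Carol: 09:45-13:05, 13:10-15:45.
Esperanza ∩ Bianca ∩ Carol ∩ Wei: 09:45-13:05, 13:10-15:10.
Esperanza ∩ Bianca ∩ Carol ∩ Wei ∩ Hiro: 09:45-10:50, 11:30-13:05, 13:10-15:10.
So the common availability across everyone is 09:45-10:50, 11:30-13:05, 13:10-15:10.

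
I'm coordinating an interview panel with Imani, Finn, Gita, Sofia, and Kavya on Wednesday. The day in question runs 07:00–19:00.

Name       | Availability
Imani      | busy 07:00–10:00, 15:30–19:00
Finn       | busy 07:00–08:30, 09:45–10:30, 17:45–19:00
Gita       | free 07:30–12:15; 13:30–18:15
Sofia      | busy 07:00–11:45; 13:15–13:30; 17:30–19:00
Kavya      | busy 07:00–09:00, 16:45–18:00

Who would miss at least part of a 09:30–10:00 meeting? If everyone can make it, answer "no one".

Finn, Imani, Sofia

Imani free: 10:00-15:30 (invert busy blocks within the working day).
Finn free: 08:30-09:45, 10:30-17:45 (invert busy blocks within the working day).
Gita free: 07:30-12:15, 13:30-18:15.
Sofia free: 11:45-13:15, 13:30-17:30 (invert busy blocks within the working day).
Kavya free: 09:00-16:45, 18:00-19:00 (invert busy blocks within the working day).
Imani: not fully free for 09:30-10:00. Finn: not fully free for 09:30-10:00. Gita: free for 09:30-10:00. Sofia: not fully free for 09:30-10:00. Kavya: free for 09:30-10:00.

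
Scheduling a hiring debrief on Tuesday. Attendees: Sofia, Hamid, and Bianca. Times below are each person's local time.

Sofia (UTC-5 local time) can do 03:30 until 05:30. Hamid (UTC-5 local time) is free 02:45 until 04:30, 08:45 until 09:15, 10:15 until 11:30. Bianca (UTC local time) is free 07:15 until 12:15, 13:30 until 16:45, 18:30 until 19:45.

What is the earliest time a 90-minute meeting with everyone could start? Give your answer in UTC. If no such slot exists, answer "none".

Sofia in UTC: 08:30-10:30 (add 5h to convert from UTC-5).
Hamid in UTC: 07:45-09:30, 13:45-14:15, 15:15-16:30 (add 5h to convert from UTC-5).
Bianca in UTC: 07:15-12:15, 13:30-16:45, 18:30-19:45.
Sofia ∩ Hamid: 08:30-09:30.
Sofia ∩ Hamid ∩ Bianca: 08:30-09:30.
So the common availability across everyone is 08:30-09:30.
No common window is at least 90 minutes long.

none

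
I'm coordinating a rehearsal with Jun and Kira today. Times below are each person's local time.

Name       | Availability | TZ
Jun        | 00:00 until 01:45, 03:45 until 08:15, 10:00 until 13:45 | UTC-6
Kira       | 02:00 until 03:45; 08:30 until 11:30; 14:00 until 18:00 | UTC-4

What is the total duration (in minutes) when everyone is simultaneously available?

Jun in UTC: 06:00-07:45, 09:45-14:15, 16:00-19:45 (add 6h to convert from UTC-6).
Kira in UTC: 06:00-07:45, 12:30-15:30, 18:00-22:00 (add 4h to convert from UTC-4).
Jun ∩ Kira: 06:00-07:45, 12:30-14:15, 18:00-19:45.
So the common availability across everyone is 06:00-07:45, 12:30-14:15, 18:00-19:45.
Summing the common windows: 105 + 105 + 105 = 315 minutes.

315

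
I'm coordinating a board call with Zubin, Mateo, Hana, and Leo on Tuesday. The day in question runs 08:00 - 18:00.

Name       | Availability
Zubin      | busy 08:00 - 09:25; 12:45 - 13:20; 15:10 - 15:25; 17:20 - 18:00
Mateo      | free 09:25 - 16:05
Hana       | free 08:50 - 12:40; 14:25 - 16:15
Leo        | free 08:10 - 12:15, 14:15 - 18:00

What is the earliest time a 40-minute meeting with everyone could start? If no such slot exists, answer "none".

09:25

Zubin free: 09:25-12:45, 13:20-15:10, 15:25-17:20 (invert busy blocks within the working day).
Mateo free: 09:25-16:05.
Hana free: 08:50-12:40, 14:25-16:15.
Leo free: 08:10-12:15, 14:15-18:00.
Zubin ∩ Mateo: 09:25-12:45, 13:20-15:10, 15:25-16:05.
Zubin ∩ Mateo ∩ Hana: 09:25-12:40, 14:25-15:10, 15:25-16:05.
Zubin ∩ Mateo ∩ Hana ∩ Leo: 09:25-12:15, 14:25-15:10, 15:25-16:05.
So the common availability across everyone is 09:25-12:15, 14:25-15:10, 15:25-16:05.
The first common window of at least 40 minutes is 09:25-12:15, so the earliest start is 09:25.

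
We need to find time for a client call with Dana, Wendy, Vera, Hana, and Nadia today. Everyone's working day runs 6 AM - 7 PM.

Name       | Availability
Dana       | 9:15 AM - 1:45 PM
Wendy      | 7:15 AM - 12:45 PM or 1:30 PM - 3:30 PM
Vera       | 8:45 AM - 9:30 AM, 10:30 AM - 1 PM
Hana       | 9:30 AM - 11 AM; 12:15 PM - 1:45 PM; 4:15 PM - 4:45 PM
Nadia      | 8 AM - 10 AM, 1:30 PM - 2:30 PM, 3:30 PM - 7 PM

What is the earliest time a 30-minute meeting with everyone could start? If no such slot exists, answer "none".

none

Dana ∩ Wendy: 09:15-12:45, 13:30-13:45.
Dana ∩ Wendy ∩ Vera: 09:15-09:30, 10:30-12:45.
Dana ∩ Wendy ∩ Vera ∩ Hana: 10:30-11:00, 12:15-12:45.
Dana ∩ Wendy ∩ Vera ∩ Hana ∩ Nadia: ∅.
There is no time when everyone is free.
No common window is at least 30 minutes long.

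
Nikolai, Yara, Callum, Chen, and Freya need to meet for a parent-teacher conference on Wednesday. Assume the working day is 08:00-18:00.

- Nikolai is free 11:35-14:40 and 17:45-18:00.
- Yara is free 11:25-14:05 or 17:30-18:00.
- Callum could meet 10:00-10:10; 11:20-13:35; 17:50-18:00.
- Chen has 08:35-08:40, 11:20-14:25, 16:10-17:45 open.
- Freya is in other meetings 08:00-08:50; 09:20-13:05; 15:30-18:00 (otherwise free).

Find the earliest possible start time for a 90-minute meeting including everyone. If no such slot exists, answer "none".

none

Nikolai free: 11:35-14:40, 17:45-18:00.
Yara free: 11:25-14:05, 17:30-18:00.
Callum free: 10:00-10:10, 11:20-13:35, 17:50-18:00.
Chen free: 08:35-08:40, 11:20-14:25, 16:10-17:45.
Freya free: 08:50-09:20, 13:05-15:30 (invert busy blocks within the working day).
Nikolai ∩ Yara: 11:35-14:05, 17:45-18:00.
Nikolai ∩ Yara ∩ Callum: 11:35-13:35, 17:50-18:00.
Nikolai ∩ Yara ∩ Callum ∩ Chen: 11:35-13:35.
Nikolai ∩ Yara ∩ Callum ∩ Chen ∩ Freya: 13:05-13:35.
So the common availability across everyone is 13:05-13:35.
No common window is at least 90 minutes long.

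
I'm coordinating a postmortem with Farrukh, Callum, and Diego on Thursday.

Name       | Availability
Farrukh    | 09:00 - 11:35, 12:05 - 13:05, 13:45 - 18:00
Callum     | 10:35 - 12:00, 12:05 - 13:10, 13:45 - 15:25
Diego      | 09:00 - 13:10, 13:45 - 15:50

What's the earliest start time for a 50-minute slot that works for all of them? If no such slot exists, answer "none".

Farrukh ∩ Callum: 10:35-11:35, 12:05-13:05, 13:45-15:25.
Farrukh ∩ Callum ∩ Diego: 10:35-11:35, 12:05-13:05, 13:45-15:25.
The first common window of at least 50 minutes is 10:35-11:35, so the earliest start is 10:35.

10:35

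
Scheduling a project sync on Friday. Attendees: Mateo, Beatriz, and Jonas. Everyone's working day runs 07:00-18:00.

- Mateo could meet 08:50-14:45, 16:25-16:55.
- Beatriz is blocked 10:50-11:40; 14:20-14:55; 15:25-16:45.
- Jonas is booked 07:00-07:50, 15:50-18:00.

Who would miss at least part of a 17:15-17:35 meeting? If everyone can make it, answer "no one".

Mateo free: 08:50-14:45, 16:25-16:55.
Beatriz free: 07:00-10:50, 11:40-14:20, 14:55-15:25, 16:45-18:00 (invert busy blocks within the working day).
Jonas free: 07:50-15:50 (invert busy blocks within the working day).
Mateo: not fully free for 17:15-17:35. Beatriz: free for 17:15-17:35. Jonas: not fully free for 17:15-17:35.

Jonas, Mateo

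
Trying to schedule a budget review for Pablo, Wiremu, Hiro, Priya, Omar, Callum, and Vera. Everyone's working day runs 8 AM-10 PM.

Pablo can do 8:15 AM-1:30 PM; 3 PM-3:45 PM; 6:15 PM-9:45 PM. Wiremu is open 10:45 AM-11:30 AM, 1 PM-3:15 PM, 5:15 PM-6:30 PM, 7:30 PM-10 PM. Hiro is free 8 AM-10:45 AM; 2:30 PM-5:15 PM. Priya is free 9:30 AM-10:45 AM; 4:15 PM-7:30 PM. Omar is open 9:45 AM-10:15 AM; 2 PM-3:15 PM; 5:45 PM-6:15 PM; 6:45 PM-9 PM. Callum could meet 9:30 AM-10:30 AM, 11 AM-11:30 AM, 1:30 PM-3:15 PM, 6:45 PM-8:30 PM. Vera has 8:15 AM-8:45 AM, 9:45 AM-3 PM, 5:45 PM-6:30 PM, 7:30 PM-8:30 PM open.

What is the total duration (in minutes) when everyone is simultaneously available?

0

Pablo ∩ Wiremu: 10:45-11:30, 13:00-13:30, 15:00-15:15, 18:15-18:30, 19:30-21:45.
Pablo ∩ Wiremu ∩ Hiro: 15:00-15:15.
Pablo ∩ Wiremu ∩ Hiro ∩ Priya: ∅.
Pablo ∩ Wiremu ∩ Hiro ∩ Priya ∩ Omar: ∅.
Pablo ∩ Wiremu ∩ Hiro ∩ Priya ∩ Omar ∩ Callum: ∅.
Pablo ∩ Wiremu ∩ Hiro ∩ Priya ∩ Omar ∩ Callum ∩ Vera: ∅.
There is no time when everyone is free.
There is no common window, so the total is 0 minutes.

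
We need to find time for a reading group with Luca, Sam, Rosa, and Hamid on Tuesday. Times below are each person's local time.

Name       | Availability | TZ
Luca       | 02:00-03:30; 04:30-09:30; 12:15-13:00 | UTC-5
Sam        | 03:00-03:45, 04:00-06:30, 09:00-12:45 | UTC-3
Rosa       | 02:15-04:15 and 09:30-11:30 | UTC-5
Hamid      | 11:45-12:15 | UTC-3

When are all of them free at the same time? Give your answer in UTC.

Luca in UTC: 07:00-08:30, 09:30-14:30, 17:15-18:00 (add 5h to convert from UTC-5).
Sam in UTC: 06:00-06:45, 07:00-09:30, 12:00-15:45 (add 3h to convert from UTC-3).
Rosa in UTC: 07:15-09:15, 14:30-16:30 (add 5h to convert from UTC-5).
Hamid in UTC: 14:45-15:15 (add 3h to convert from UTC-3).
Luca ∩ Sam: 07:00-08:30, 12:00-14:30.
Luca ∩ Sam ∩ Rosa: 07:15-08:30.
Luca ∩ Sam ∩ Rosa ∩ Hamid: ∅.
There is no time when everyone is free.

none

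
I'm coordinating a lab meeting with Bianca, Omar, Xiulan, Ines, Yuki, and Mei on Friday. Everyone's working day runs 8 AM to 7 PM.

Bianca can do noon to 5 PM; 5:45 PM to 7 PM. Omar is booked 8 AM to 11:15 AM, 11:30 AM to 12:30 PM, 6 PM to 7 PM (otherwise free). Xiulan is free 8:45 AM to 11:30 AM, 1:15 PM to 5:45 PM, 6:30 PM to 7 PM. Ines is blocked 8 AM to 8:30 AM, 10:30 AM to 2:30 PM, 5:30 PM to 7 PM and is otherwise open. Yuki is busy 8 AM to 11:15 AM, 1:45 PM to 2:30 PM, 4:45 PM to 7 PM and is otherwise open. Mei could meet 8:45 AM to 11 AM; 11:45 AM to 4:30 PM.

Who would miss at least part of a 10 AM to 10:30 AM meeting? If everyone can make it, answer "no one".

Bianca, Omar, Yuki

Bianca free: 12:00-17:00, 17:45-19:00.
Omar free: 11:15-11:30, 12:30-18:00 (invert busy blocks within the working day).
Xiulan free: 08:45-11:30, 13:15-17:45, 18:30-19:00.
Ines free: 08:30-10:30, 14:30-17:30 (invert busy blocks within the working day).
Yuki free: 11:15-13:45, 14:30-16:45 (invert busy blocks within the working day).
Mei free: 08:45-11:00, 11:45-16:30.
Bianca: not fully free for 10:00-10:30. Omar: not fully free for 10:00-10:30. Xiulan: free for 10:00-10:30. Ines: free for 10:00-10:30. Yuki: not fully free for 10:00-10:30. Mei: free for 10:00-10:30.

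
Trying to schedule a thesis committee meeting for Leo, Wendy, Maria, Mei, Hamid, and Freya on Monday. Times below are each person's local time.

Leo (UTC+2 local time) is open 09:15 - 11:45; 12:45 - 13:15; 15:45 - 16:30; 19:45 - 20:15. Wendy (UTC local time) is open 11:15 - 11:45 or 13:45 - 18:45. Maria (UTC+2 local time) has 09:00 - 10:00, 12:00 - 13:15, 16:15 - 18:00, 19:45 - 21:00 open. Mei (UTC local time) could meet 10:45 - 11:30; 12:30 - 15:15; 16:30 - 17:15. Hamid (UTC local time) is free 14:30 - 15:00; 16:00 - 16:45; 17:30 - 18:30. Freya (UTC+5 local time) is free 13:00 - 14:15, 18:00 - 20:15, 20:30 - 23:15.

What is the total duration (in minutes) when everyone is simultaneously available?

Leo in UTC: 07:15-09:45, 10:45-11:15, 13:45-14:30, 17:45-18:15 (subtract 2h to convert from UTC+2).
Wendy in UTC: 11:15-11:45, 13:45-18:45.
Maria in UTC: 07:00-08:00, 10:00-11:15, 14:15-16:00, 17:45-19:00 (subtract 2h to convert from UTC+2).
Mei in UTC: 10:45-11:30, 12:30-15:15, 16:30-17:15.
Hamid in UTC: 14:30-15:00, 16:00-16:45, 17:30-18:30.
Freya in UTC: 08:00-09:15, 13:00-15:15, 15:30-18:15 (subtract 5h to convert from UTC+5).
Leo ∩ Wendy: 13:45-14:30, 17:45-18:15.
Leo ∩ Wendy ∩ Maria: 14:15-14:30, 17:45-18:15.
Leo ∩ Wendy ∩ Maria ∩ Mei: 14:15-14:30.
Leo ∩ Wendy ∩ Maria ∩ Mei ∩ Hamid: ∅.
Leo ∩ Wendy ∩ Maria ∩ Mei ∩ Hamid ∩ Freya: ∅.
There is no time when everyone is free.
There is no common window, so the total is 0 minutes.

0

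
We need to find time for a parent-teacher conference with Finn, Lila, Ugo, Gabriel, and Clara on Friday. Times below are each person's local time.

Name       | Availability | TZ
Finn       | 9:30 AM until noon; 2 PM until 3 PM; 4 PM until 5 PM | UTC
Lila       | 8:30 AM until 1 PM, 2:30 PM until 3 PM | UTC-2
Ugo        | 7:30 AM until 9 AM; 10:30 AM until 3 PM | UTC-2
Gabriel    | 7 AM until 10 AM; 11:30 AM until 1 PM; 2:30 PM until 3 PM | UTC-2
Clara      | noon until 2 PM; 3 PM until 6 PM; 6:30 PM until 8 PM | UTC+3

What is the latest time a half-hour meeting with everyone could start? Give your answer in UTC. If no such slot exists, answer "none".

16:30

Finn in UTC: 09:30-12:00, 14:00-15:00, 16:00-17:00.
Lila in UTC: 10:30-15:00, 16:30-17:00 (add 2h to convert from UTC-2).
Ugo in UTC: 09:30-11:00, 12:30-17:00 (add 2h to convert from UTC-2).
Gabriel in UTC: 09:00-12:00, 13:30-15:00, 16:30-17:00 (add 2h to convert from UTC-2).
Clara in UTC: 09:00-11:00, 12:00-15:00, 15:30-17:00 (subtract 3h to convert from UTC+3).
Finn ∩ Lila: 10:30-12:00, 14:00-15:00, 16:30-17:00.
Finn ∩ Lila ∩ Ugo: 10:30-11:00, 14:00-15:00, 16:30-17:00.
Finn ∩ Lila ∩ Ugo ∩ Gabriel: 10:30-11:00, 14:00-15:00, 16:30-17:00.
Finn ∩ Lila ∩ Ugo ∩ Gabriel ∩ Clara: 10:30-11:00, 14:00-15:00, 16:30-17:00.
The last common window of at least 30 minutes is 16:30-17:00; a 30-minute meeting can start as late as 16:30 and still end by 17:00.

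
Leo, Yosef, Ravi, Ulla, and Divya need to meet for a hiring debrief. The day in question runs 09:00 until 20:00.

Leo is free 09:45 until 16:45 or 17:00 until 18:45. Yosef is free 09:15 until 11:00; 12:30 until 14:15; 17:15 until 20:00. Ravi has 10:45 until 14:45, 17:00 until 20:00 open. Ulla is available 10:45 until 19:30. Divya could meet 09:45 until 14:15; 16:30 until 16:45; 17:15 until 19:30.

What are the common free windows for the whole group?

10:45-11:00, 12:30-14:15, 17:15-18:45

Leo ∩ Yosef: 09:45-11:00, 12:30-14:15, 17:15-18:45.
Leo ∩ Yosef ∩ Ravi: 10:45-11:00, 12:30-14:15, 17:15-18:45.
Leo ∩ Yosef ∩ Ravi ∩ Ulla: 10:45-11:00, 12:30-14:15, 17:15-18:45.
Leo ∩ Yosef ∩ Ravi ∩ Ulla ∩ Divya: 10:45-11:00, 12:30-14:15, 17:15-18:45.
So the common availability across everyone is 10:45-11:00, 12:30-14:15, 17:15-18:45.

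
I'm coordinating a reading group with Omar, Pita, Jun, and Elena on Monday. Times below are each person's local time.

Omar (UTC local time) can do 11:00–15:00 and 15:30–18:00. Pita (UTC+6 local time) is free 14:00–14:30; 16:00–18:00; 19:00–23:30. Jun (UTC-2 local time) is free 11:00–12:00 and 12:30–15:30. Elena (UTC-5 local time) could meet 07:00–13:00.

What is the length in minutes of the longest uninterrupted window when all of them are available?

Omar in UTC: 11:00-15:00, 15:30-18:00.
Pita in UTC: 08:00-08:30, 10:00-12:00, 13:00-17:30 (subtract 6h to convert from UTC+6).
Jun in UTC: 13:00-14:00, 14:30-17:30 (add 2h to convert from UTC-2).
Elena in UTC: 12:00-18:00 (add 5h to convert from UTC-5).
Omar ∩ Pita: 11:00-12:00, 13:00-15:00, 15:30-17:30.
Omar ∩ Pita ∩ Jun: 13:00-14:00, 14:30-15:00, 15:30-17:30.
Omar ∩ Pita ∩ Jun ∩ Elena: 13:00-14:00, 14:30-15:00, 15:30-17:30.
Those are the intersection windows.
The longest is 15:30-17:30 at 120 minutes.

120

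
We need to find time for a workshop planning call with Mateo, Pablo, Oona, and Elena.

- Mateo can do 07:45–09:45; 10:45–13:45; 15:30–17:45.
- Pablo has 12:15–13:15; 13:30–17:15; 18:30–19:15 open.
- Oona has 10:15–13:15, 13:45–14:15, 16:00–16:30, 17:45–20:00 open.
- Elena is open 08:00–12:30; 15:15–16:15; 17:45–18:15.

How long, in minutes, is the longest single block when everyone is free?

Mateo ∩ Pablo: 12:15-13:15, 13:30-13:45, 15:30-17:15.
Mateo ∩ Pablo ∩ Oona: 12:15-13:15, 16:00-16:30.
Mateo ∩ Pablo ∩ Oona ∩ Elena: 12:15-12:30, 16:00-16:15.
The longest is 12:15-12:30 at 15 minutes.

15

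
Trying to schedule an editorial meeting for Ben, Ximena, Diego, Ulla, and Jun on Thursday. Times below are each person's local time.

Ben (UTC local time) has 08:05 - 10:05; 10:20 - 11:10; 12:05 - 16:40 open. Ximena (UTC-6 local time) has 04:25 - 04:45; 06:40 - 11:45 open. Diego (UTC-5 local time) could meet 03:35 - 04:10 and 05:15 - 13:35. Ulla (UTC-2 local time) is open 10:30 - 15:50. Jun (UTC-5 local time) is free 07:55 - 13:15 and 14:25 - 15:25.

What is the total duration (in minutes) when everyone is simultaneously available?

Ben in UTC: 08:05-10:05, 10:20-11:10, 12:05-16:40.
Ximena in UTC: 10:25-10:45, 12:40-17:45 (add 6h to convert from UTC-6).
Diego in UTC: 08:35-09:10, 10:15-18:35 (add 5h to convert from UTC-5).
Ulla in UTC: 12:30-17:50 (add 2h to convert from UTC-2).
Jun in UTC: 12:55-18:15, 19:25-20:25 (add 5h to convert from UTC-5).
Ben ∩ Ximena: 10:25-10:45, 12:40-16:40.
Ben ∩ Ximena ∩ Diego: 10:25-10:45, 12:40-16:40.
Ben ∩ Ximena ∩ Diego ∩ Ulla: 12:40-16:40.
Ben ∩ Ximena ∩ Diego ∩ Ulla ∩ Jun: 12:55-16:40.
So the common availability across everyone is 12:55-16:40.
That's a single block of 225 minutes.

225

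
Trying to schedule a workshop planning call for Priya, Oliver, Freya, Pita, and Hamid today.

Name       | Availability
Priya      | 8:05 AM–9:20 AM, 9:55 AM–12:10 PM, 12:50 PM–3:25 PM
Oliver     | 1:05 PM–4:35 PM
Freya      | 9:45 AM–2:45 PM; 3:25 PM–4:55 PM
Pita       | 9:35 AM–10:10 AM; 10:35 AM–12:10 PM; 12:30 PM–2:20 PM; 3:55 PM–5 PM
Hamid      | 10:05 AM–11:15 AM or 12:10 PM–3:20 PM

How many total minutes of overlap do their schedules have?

75

Priya ∩ Oliver: 13:05-15:25.
Priya ∩ Oliver ∩ Freya: 13:05-14:45.
Priya ∩ Oliver ∩ Freya ∩ Pita: 13:05-14:20.
Priya ∩ Oliver ∩ Freya ∩ Pita ∩ Hamid: 13:05-14:20.
That's a single block of 75 minutes.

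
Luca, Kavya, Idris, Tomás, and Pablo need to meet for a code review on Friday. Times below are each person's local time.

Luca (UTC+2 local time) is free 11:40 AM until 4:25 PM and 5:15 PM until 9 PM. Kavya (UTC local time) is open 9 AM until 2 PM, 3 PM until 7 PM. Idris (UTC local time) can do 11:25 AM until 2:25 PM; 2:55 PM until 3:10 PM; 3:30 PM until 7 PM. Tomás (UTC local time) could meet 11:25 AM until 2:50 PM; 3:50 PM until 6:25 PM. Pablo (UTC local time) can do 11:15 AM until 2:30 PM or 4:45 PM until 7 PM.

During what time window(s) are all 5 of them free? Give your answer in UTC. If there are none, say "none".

Luca in UTC: 09:40-14:25, 15:15-19:00 (subtract 2h to convert from UTC+2).
Kavya in UTC: 09:00-14:00, 15:00-19:00.
Idris in UTC: 11:25-14:25, 14:55-15:10, 15:30-19:00.
Tomás in UTC: 11:25-14:50, 15:50-18:25.
Pablo in UTC: 11:15-14:30, 16:45-19:00.
Luca ∩ Kavya: 09:40-14:00, 15:15-19:00.
Luca ∩ Kavya ∩ Idris: 11:25-14:00, 15:30-19:00.
Luca ∩ Kavya ∩ Idris ∩ Tomás: 11:25-14:00, 15:50-18:25.
Luca ∩ Kavya ∩ Idris ∩ Tomás ∩ Pablo: 11:25-14:00, 16:45-18:25.

11:25-14:00, 16:45-18:25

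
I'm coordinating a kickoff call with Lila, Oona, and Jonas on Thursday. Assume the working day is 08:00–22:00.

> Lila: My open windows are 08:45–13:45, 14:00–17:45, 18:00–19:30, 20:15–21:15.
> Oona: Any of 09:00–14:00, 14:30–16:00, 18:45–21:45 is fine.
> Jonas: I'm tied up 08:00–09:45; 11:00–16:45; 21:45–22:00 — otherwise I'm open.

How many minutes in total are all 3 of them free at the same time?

Lila free: 08:45-13:45, 14:00-17:45, 18:00-19:30, 20:15-21:15.
Oona free: 09:00-14:00, 14:30-16:00, 18:45-21:45.
Jonas free: 09:45-11:00, 16:45-21:45 (invert busy blocks within the working day).
Lila ∩ Oona: 09:00-13:45, 14:30-16:00, 18:45-19:30, 20:15-21:15.
Lila ∩ Oona ∩ Jonas: 09:45-11:00, 18:45-19:30, 20:15-21:15.
Summing the common windows: 75 + 45 + 60 = 180 minutes.

180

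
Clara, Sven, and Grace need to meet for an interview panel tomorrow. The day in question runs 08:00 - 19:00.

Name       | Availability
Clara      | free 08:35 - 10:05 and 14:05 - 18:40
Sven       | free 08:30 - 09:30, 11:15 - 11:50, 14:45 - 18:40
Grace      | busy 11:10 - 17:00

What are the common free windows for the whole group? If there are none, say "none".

Clara free: 08:35-10:05, 14:05-18:40.
Sven free: 08:30-09:30, 11:15-11:50, 14:45-18:40.
Grace free: 08:00-11:10, 17:00-19:00 (invert busy blocks within the working day).
Clara ∩ Sven: 08:35-09:30, 14:45-18:40.
Clara ∩ Sven ∩ Grace: 08:35-09:30, 17:00-18:40.

08:35-09:30, 17:00-18:40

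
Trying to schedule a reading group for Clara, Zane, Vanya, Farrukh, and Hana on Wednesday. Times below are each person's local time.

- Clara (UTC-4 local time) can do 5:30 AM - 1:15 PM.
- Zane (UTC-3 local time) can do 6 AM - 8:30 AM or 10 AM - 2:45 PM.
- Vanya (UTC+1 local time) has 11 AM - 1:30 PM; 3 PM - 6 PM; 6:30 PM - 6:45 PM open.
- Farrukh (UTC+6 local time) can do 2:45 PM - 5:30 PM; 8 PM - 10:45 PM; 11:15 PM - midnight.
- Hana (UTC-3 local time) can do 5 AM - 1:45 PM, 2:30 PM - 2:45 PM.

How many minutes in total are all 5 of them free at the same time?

Clara in UTC: 09:30-17:15 (add 4h to convert from UTC-4).
Zane in UTC: 09:00-11:30, 13:00-17:45 (add 3h to convert from UTC-3).
Vanya in UTC: 10:00-12:30, 14:00-17:00, 17:30-17:45 (subtract 1h to convert from UTC+1).
Farrukh in UTC: 08:45-11:30, 14:00-16:45, 17:15-18:00 (subtract 6h to convert from UTC+6).
Hana in UTC: 08:00-16:45, 17:30-17:45 (add 3h to convert from UTC-3).
Clara ∩ Zane: 09:30-11:30, 13:00-17:15.
Clara ∩ Zane ∩ Vanya: 10:00-11:30, 14:00-17:00.
Clara ∩ Zane ∩ Vanya ∩ Farrukh: 10:00-11:30, 14:00-16:45.
Clara ∩ Zane ∩ Vanya ∩ Farrukh ∩ Hana: 10:00-11:30, 14:00-16:45.
Those are the intersection windows.
Summing the common windows: 90 + 165 = 255 minutes.

255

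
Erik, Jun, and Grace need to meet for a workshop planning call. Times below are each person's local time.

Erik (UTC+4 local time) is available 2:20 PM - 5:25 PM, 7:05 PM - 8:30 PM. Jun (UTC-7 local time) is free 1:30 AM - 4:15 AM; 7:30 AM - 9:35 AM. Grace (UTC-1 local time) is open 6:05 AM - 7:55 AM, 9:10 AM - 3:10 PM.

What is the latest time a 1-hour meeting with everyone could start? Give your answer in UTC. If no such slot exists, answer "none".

Erik in UTC: 10:20-13:25, 15:05-16:30 (subtract 4h to convert from UTC+4).
Jun in UTC: 08:30-11:15, 14:30-16:35 (add 7h to convert from UTC-7).
Grace in UTC: 07:05-08:55, 10:10-16:10 (add 1h to convert from UTC-1).
Erik ∩ Jun: 10:20-11:15, 15:05-16:30.
Erik ∩ Jun ∩ Grace: 10:20-11:15, 15:05-16:10.
The last common window of at least 60 minutes is 15:05-16:10; a 60-minute meeting can start as late as 15:10 and still end by 16:10.

15:10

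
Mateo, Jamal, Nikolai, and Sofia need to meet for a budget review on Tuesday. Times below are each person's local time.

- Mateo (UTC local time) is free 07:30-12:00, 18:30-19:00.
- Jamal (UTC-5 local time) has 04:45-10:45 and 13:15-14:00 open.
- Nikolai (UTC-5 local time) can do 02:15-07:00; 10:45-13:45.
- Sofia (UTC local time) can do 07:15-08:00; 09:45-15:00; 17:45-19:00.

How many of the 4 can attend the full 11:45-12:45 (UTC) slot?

Mateo in UTC: 07:30-12:00, 18:30-19:00.
Jamal in UTC: 09:45-15:45, 18:15-19:00 (add 5h to convert from UTC-5).
Nikolai in UTC: 07:15-12:00, 15:45-18:45 (add 5h to convert from UTC-5).
Sofia in UTC: 07:15-08:00, 09:45-15:00, 17:45-19:00.
Jamal and Sofia can make the full 11:45-12:45 slot — that's 2.

2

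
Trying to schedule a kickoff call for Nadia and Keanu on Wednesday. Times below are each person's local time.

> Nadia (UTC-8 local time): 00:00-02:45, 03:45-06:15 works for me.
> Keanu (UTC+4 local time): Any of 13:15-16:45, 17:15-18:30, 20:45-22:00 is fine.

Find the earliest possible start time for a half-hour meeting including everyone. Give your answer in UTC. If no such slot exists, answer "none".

09:15

Nadia in UTC: 08:00-10:45, 11:45-14:15 (add 8h to convert from UTC-8).
Keanu in UTC: 09:15-12:45, 13:15-14:30, 16:45-18:00 (subtract 4h to convert from UTC+4).
Nadia ∩ Keanu: 09:15-10:45, 11:45-12:45, 13:15-14:15.
The first common window of at least 30 minutes is 09:15-10:45, so the earliest start is 09:15.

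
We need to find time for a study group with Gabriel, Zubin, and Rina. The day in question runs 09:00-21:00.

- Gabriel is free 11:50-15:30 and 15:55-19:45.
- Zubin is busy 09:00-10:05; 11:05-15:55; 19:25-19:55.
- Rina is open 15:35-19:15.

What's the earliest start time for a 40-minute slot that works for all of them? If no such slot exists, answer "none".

Gabriel free: 11:50-15:30, 15:55-19:45.
Zubin free: 10:05-11:05, 15:55-19:25, 19:55-21:00 (invert busy blocks within the working day).
Rina free: 15:35-19:15.
Gabriel ∩ Zubin: 15:55-19:25.
Gabriel ∩ Zubin ∩ Rina: 15:55-19:15.
So the common availability across everyone is 15:55-19:15.
The first common window of at least 40 minutes is 15:55-19:15, so the earliest start is 15:55.

15:55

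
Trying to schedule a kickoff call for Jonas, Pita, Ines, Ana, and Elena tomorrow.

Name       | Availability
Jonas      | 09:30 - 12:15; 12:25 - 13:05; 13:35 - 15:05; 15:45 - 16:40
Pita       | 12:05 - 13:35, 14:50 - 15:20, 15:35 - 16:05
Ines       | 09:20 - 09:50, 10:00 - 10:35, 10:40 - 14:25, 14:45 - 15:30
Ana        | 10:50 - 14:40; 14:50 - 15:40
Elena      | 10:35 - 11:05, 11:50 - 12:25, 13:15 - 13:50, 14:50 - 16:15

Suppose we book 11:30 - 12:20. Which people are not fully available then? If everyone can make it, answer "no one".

Elena, Jonas, Pita

Jonas: not fully free for 11:30-12:20. Pita: not fully free for 11:30-12:20. Ines: free for 11:30-12:20. Ana: free for 11:30-12:20. Elena: not fully free for 11:30-12:20.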